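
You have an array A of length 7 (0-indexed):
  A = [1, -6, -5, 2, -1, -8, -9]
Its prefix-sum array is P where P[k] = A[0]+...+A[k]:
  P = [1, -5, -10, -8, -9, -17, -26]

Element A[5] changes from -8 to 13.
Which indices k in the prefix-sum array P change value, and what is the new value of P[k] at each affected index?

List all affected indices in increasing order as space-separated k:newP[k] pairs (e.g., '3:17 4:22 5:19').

P[k] = A[0] + ... + A[k]
P[k] includes A[5] iff k >= 5
Affected indices: 5, 6, ..., 6; delta = 21
  P[5]: -17 + 21 = 4
  P[6]: -26 + 21 = -5

Answer: 5:4 6:-5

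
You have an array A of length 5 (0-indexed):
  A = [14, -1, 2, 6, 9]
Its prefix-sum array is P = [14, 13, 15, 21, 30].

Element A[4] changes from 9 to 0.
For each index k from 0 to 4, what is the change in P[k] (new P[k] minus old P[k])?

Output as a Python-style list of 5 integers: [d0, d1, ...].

Answer: [0, 0, 0, 0, -9]

Derivation:
Element change: A[4] 9 -> 0, delta = -9
For k < 4: P[k] unchanged, delta_P[k] = 0
For k >= 4: P[k] shifts by exactly -9
Delta array: [0, 0, 0, 0, -9]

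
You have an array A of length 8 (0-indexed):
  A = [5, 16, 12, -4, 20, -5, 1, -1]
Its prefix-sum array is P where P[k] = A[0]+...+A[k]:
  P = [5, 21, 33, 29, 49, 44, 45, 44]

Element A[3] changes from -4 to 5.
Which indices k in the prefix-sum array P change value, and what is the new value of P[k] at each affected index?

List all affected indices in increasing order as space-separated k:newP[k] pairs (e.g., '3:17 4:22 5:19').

P[k] = A[0] + ... + A[k]
P[k] includes A[3] iff k >= 3
Affected indices: 3, 4, ..., 7; delta = 9
  P[3]: 29 + 9 = 38
  P[4]: 49 + 9 = 58
  P[5]: 44 + 9 = 53
  P[6]: 45 + 9 = 54
  P[7]: 44 + 9 = 53

Answer: 3:38 4:58 5:53 6:54 7:53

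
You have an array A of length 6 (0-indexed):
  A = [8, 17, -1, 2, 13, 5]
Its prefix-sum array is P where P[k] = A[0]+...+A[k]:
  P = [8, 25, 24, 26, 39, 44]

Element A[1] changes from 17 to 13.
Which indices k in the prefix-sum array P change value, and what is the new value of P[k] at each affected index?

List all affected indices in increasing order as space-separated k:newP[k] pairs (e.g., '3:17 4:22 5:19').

P[k] = A[0] + ... + A[k]
P[k] includes A[1] iff k >= 1
Affected indices: 1, 2, ..., 5; delta = -4
  P[1]: 25 + -4 = 21
  P[2]: 24 + -4 = 20
  P[3]: 26 + -4 = 22
  P[4]: 39 + -4 = 35
  P[5]: 44 + -4 = 40

Answer: 1:21 2:20 3:22 4:35 5:40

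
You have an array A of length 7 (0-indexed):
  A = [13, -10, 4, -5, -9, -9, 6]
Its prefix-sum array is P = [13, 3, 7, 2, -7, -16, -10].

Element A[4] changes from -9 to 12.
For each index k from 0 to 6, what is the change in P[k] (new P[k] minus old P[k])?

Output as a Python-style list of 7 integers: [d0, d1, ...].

Answer: [0, 0, 0, 0, 21, 21, 21]

Derivation:
Element change: A[4] -9 -> 12, delta = 21
For k < 4: P[k] unchanged, delta_P[k] = 0
For k >= 4: P[k] shifts by exactly 21
Delta array: [0, 0, 0, 0, 21, 21, 21]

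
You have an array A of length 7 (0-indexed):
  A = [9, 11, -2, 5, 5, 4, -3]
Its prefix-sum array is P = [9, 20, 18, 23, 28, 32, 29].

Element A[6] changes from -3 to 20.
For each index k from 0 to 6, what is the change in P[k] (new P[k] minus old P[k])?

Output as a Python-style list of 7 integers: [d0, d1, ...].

Answer: [0, 0, 0, 0, 0, 0, 23]

Derivation:
Element change: A[6] -3 -> 20, delta = 23
For k < 6: P[k] unchanged, delta_P[k] = 0
For k >= 6: P[k] shifts by exactly 23
Delta array: [0, 0, 0, 0, 0, 0, 23]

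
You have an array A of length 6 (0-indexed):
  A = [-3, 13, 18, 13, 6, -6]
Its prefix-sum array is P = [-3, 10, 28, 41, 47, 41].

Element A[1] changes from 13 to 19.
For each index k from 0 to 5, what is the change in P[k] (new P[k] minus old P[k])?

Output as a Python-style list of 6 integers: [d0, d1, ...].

Element change: A[1] 13 -> 19, delta = 6
For k < 1: P[k] unchanged, delta_P[k] = 0
For k >= 1: P[k] shifts by exactly 6
Delta array: [0, 6, 6, 6, 6, 6]

Answer: [0, 6, 6, 6, 6, 6]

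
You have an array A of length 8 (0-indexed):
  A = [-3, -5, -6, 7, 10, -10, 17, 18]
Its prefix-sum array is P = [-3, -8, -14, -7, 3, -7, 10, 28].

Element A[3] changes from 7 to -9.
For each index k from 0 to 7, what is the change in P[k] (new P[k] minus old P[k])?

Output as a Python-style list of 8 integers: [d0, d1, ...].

Answer: [0, 0, 0, -16, -16, -16, -16, -16]

Derivation:
Element change: A[3] 7 -> -9, delta = -16
For k < 3: P[k] unchanged, delta_P[k] = 0
For k >= 3: P[k] shifts by exactly -16
Delta array: [0, 0, 0, -16, -16, -16, -16, -16]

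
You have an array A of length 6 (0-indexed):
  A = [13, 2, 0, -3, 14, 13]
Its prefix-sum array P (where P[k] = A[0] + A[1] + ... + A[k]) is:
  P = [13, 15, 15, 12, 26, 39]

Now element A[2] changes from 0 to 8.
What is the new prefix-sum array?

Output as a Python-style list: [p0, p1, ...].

Change: A[2] 0 -> 8, delta = 8
P[k] for k < 2: unchanged (A[2] not included)
P[k] for k >= 2: shift by delta = 8
  P[0] = 13 + 0 = 13
  P[1] = 15 + 0 = 15
  P[2] = 15 + 8 = 23
  P[3] = 12 + 8 = 20
  P[4] = 26 + 8 = 34
  P[5] = 39 + 8 = 47

Answer: [13, 15, 23, 20, 34, 47]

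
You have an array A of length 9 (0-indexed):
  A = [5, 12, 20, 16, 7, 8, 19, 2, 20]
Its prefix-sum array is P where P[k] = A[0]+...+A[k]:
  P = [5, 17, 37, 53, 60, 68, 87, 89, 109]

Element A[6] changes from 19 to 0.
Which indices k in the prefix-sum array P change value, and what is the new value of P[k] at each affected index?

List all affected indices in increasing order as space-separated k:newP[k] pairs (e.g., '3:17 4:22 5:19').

Answer: 6:68 7:70 8:90

Derivation:
P[k] = A[0] + ... + A[k]
P[k] includes A[6] iff k >= 6
Affected indices: 6, 7, ..., 8; delta = -19
  P[6]: 87 + -19 = 68
  P[7]: 89 + -19 = 70
  P[8]: 109 + -19 = 90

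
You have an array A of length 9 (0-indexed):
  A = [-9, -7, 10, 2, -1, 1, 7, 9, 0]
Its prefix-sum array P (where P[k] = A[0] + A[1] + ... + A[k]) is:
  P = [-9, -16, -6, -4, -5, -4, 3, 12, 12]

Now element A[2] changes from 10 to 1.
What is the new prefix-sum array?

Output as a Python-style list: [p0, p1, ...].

Answer: [-9, -16, -15, -13, -14, -13, -6, 3, 3]

Derivation:
Change: A[2] 10 -> 1, delta = -9
P[k] for k < 2: unchanged (A[2] not included)
P[k] for k >= 2: shift by delta = -9
  P[0] = -9 + 0 = -9
  P[1] = -16 + 0 = -16
  P[2] = -6 + -9 = -15
  P[3] = -4 + -9 = -13
  P[4] = -5 + -9 = -14
  P[5] = -4 + -9 = -13
  P[6] = 3 + -9 = -6
  P[7] = 12 + -9 = 3
  P[8] = 12 + -9 = 3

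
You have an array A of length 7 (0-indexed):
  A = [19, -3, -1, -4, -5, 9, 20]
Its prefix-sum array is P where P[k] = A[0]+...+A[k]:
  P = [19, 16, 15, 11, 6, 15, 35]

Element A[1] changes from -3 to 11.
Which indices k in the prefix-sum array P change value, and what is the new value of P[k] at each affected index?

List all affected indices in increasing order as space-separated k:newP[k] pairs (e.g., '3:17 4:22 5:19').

Answer: 1:30 2:29 3:25 4:20 5:29 6:49

Derivation:
P[k] = A[0] + ... + A[k]
P[k] includes A[1] iff k >= 1
Affected indices: 1, 2, ..., 6; delta = 14
  P[1]: 16 + 14 = 30
  P[2]: 15 + 14 = 29
  P[3]: 11 + 14 = 25
  P[4]: 6 + 14 = 20
  P[5]: 15 + 14 = 29
  P[6]: 35 + 14 = 49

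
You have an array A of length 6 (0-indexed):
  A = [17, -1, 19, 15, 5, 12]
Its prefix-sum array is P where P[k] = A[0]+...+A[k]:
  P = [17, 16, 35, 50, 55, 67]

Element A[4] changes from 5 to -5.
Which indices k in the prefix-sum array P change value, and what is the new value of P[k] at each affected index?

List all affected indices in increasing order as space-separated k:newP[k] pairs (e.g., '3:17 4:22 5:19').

Answer: 4:45 5:57

Derivation:
P[k] = A[0] + ... + A[k]
P[k] includes A[4] iff k >= 4
Affected indices: 4, 5, ..., 5; delta = -10
  P[4]: 55 + -10 = 45
  P[5]: 67 + -10 = 57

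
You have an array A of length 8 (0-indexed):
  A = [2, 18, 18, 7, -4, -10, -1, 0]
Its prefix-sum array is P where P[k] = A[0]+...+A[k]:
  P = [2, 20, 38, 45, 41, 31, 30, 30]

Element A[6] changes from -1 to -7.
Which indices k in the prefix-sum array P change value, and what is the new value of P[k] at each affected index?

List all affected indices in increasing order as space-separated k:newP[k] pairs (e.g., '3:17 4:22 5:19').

P[k] = A[0] + ... + A[k]
P[k] includes A[6] iff k >= 6
Affected indices: 6, 7, ..., 7; delta = -6
  P[6]: 30 + -6 = 24
  P[7]: 30 + -6 = 24

Answer: 6:24 7:24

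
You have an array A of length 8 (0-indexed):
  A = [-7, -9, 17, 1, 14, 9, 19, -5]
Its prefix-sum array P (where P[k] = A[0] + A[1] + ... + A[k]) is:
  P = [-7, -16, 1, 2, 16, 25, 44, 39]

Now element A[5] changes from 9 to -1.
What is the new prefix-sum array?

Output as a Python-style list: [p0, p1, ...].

Change: A[5] 9 -> -1, delta = -10
P[k] for k < 5: unchanged (A[5] not included)
P[k] for k >= 5: shift by delta = -10
  P[0] = -7 + 0 = -7
  P[1] = -16 + 0 = -16
  P[2] = 1 + 0 = 1
  P[3] = 2 + 0 = 2
  P[4] = 16 + 0 = 16
  P[5] = 25 + -10 = 15
  P[6] = 44 + -10 = 34
  P[7] = 39 + -10 = 29

Answer: [-7, -16, 1, 2, 16, 15, 34, 29]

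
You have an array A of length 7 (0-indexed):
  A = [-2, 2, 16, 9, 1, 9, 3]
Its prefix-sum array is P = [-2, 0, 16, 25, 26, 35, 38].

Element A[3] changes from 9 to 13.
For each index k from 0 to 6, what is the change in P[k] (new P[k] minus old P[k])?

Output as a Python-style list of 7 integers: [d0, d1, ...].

Answer: [0, 0, 0, 4, 4, 4, 4]

Derivation:
Element change: A[3] 9 -> 13, delta = 4
For k < 3: P[k] unchanged, delta_P[k] = 0
For k >= 3: P[k] shifts by exactly 4
Delta array: [0, 0, 0, 4, 4, 4, 4]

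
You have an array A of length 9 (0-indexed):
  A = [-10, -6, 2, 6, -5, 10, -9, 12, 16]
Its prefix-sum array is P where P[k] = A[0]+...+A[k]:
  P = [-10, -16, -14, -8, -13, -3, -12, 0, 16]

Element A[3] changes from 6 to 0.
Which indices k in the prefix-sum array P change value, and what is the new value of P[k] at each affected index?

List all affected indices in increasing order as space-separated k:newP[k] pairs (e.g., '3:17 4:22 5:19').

Answer: 3:-14 4:-19 5:-9 6:-18 7:-6 8:10

Derivation:
P[k] = A[0] + ... + A[k]
P[k] includes A[3] iff k >= 3
Affected indices: 3, 4, ..., 8; delta = -6
  P[3]: -8 + -6 = -14
  P[4]: -13 + -6 = -19
  P[5]: -3 + -6 = -9
  P[6]: -12 + -6 = -18
  P[7]: 0 + -6 = -6
  P[8]: 16 + -6 = 10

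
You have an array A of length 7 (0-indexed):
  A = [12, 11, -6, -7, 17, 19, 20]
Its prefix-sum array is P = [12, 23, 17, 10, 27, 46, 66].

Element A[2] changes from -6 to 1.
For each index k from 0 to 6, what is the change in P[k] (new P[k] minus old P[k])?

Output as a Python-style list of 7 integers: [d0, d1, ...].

Answer: [0, 0, 7, 7, 7, 7, 7]

Derivation:
Element change: A[2] -6 -> 1, delta = 7
For k < 2: P[k] unchanged, delta_P[k] = 0
For k >= 2: P[k] shifts by exactly 7
Delta array: [0, 0, 7, 7, 7, 7, 7]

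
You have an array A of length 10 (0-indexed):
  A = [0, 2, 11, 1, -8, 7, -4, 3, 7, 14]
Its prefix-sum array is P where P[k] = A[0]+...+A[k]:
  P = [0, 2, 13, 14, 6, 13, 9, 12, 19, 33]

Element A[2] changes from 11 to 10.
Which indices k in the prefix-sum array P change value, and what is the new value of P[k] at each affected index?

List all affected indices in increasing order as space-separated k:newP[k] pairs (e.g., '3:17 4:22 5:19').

Answer: 2:12 3:13 4:5 5:12 6:8 7:11 8:18 9:32

Derivation:
P[k] = A[0] + ... + A[k]
P[k] includes A[2] iff k >= 2
Affected indices: 2, 3, ..., 9; delta = -1
  P[2]: 13 + -1 = 12
  P[3]: 14 + -1 = 13
  P[4]: 6 + -1 = 5
  P[5]: 13 + -1 = 12
  P[6]: 9 + -1 = 8
  P[7]: 12 + -1 = 11
  P[8]: 19 + -1 = 18
  P[9]: 33 + -1 = 32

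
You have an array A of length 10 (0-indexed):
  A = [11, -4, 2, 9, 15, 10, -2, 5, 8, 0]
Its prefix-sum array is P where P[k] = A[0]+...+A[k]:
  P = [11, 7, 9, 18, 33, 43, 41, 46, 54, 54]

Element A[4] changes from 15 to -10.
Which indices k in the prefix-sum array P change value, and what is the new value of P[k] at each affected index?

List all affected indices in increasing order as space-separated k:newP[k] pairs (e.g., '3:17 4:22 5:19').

Answer: 4:8 5:18 6:16 7:21 8:29 9:29

Derivation:
P[k] = A[0] + ... + A[k]
P[k] includes A[4] iff k >= 4
Affected indices: 4, 5, ..., 9; delta = -25
  P[4]: 33 + -25 = 8
  P[5]: 43 + -25 = 18
  P[6]: 41 + -25 = 16
  P[7]: 46 + -25 = 21
  P[8]: 54 + -25 = 29
  P[9]: 54 + -25 = 29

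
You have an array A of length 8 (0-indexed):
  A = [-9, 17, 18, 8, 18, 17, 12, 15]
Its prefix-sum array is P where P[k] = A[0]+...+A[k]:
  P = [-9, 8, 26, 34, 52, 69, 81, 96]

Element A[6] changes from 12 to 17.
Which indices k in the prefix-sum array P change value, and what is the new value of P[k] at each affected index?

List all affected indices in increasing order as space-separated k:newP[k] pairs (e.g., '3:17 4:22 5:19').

Answer: 6:86 7:101

Derivation:
P[k] = A[0] + ... + A[k]
P[k] includes A[6] iff k >= 6
Affected indices: 6, 7, ..., 7; delta = 5
  P[6]: 81 + 5 = 86
  P[7]: 96 + 5 = 101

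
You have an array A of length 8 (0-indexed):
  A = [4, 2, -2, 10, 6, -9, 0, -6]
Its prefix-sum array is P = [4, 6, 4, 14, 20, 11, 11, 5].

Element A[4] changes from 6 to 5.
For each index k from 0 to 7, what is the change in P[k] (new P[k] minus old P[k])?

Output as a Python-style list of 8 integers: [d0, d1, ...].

Element change: A[4] 6 -> 5, delta = -1
For k < 4: P[k] unchanged, delta_P[k] = 0
For k >= 4: P[k] shifts by exactly -1
Delta array: [0, 0, 0, 0, -1, -1, -1, -1]

Answer: [0, 0, 0, 0, -1, -1, -1, -1]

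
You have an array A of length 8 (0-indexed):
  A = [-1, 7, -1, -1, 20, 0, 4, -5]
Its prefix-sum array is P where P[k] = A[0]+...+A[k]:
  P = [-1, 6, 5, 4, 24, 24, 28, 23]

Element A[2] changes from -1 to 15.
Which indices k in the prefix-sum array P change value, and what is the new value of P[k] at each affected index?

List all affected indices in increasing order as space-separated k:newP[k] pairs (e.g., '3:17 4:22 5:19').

Answer: 2:21 3:20 4:40 5:40 6:44 7:39

Derivation:
P[k] = A[0] + ... + A[k]
P[k] includes A[2] iff k >= 2
Affected indices: 2, 3, ..., 7; delta = 16
  P[2]: 5 + 16 = 21
  P[3]: 4 + 16 = 20
  P[4]: 24 + 16 = 40
  P[5]: 24 + 16 = 40
  P[6]: 28 + 16 = 44
  P[7]: 23 + 16 = 39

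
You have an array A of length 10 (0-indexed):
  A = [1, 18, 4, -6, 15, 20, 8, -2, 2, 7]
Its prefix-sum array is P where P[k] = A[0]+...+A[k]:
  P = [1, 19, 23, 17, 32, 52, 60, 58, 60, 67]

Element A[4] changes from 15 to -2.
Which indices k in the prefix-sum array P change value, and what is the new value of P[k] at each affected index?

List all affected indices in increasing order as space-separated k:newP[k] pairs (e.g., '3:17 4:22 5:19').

Answer: 4:15 5:35 6:43 7:41 8:43 9:50

Derivation:
P[k] = A[0] + ... + A[k]
P[k] includes A[4] iff k >= 4
Affected indices: 4, 5, ..., 9; delta = -17
  P[4]: 32 + -17 = 15
  P[5]: 52 + -17 = 35
  P[6]: 60 + -17 = 43
  P[7]: 58 + -17 = 41
  P[8]: 60 + -17 = 43
  P[9]: 67 + -17 = 50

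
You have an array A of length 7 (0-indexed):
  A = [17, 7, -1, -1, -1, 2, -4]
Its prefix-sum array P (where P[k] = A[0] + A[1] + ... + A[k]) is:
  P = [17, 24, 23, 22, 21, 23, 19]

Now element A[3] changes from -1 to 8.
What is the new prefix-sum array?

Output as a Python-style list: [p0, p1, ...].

Change: A[3] -1 -> 8, delta = 9
P[k] for k < 3: unchanged (A[3] not included)
P[k] for k >= 3: shift by delta = 9
  P[0] = 17 + 0 = 17
  P[1] = 24 + 0 = 24
  P[2] = 23 + 0 = 23
  P[3] = 22 + 9 = 31
  P[4] = 21 + 9 = 30
  P[5] = 23 + 9 = 32
  P[6] = 19 + 9 = 28

Answer: [17, 24, 23, 31, 30, 32, 28]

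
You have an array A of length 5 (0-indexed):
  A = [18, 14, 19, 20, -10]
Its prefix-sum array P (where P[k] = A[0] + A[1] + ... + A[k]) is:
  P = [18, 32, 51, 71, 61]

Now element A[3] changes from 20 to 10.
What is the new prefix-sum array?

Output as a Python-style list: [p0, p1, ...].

Answer: [18, 32, 51, 61, 51]

Derivation:
Change: A[3] 20 -> 10, delta = -10
P[k] for k < 3: unchanged (A[3] not included)
P[k] for k >= 3: shift by delta = -10
  P[0] = 18 + 0 = 18
  P[1] = 32 + 0 = 32
  P[2] = 51 + 0 = 51
  P[3] = 71 + -10 = 61
  P[4] = 61 + -10 = 51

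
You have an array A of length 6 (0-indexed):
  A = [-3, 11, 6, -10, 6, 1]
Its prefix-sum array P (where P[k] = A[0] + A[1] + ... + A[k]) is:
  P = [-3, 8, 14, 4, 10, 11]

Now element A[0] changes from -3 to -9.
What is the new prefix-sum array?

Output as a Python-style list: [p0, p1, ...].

Answer: [-9, 2, 8, -2, 4, 5]

Derivation:
Change: A[0] -3 -> -9, delta = -6
P[k] for k < 0: unchanged (A[0] not included)
P[k] for k >= 0: shift by delta = -6
  P[0] = -3 + -6 = -9
  P[1] = 8 + -6 = 2
  P[2] = 14 + -6 = 8
  P[3] = 4 + -6 = -2
  P[4] = 10 + -6 = 4
  P[5] = 11 + -6 = 5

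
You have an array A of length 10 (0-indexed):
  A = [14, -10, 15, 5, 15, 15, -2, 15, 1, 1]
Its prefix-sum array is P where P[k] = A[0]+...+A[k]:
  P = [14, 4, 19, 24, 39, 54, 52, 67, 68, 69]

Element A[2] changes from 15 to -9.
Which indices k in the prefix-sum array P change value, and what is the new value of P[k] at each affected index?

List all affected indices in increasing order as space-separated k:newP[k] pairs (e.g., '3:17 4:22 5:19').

P[k] = A[0] + ... + A[k]
P[k] includes A[2] iff k >= 2
Affected indices: 2, 3, ..., 9; delta = -24
  P[2]: 19 + -24 = -5
  P[3]: 24 + -24 = 0
  P[4]: 39 + -24 = 15
  P[5]: 54 + -24 = 30
  P[6]: 52 + -24 = 28
  P[7]: 67 + -24 = 43
  P[8]: 68 + -24 = 44
  P[9]: 69 + -24 = 45

Answer: 2:-5 3:0 4:15 5:30 6:28 7:43 8:44 9:45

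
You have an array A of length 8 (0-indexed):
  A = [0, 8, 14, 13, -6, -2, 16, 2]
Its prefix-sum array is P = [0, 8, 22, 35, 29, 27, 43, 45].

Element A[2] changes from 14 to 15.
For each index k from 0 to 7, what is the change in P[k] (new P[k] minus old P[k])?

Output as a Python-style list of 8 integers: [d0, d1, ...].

Element change: A[2] 14 -> 15, delta = 1
For k < 2: P[k] unchanged, delta_P[k] = 0
For k >= 2: P[k] shifts by exactly 1
Delta array: [0, 0, 1, 1, 1, 1, 1, 1]

Answer: [0, 0, 1, 1, 1, 1, 1, 1]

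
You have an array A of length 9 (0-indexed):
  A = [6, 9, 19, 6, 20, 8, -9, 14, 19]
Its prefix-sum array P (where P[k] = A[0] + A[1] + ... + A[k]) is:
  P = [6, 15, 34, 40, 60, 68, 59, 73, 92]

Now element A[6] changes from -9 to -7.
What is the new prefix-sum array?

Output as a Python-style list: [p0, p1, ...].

Answer: [6, 15, 34, 40, 60, 68, 61, 75, 94]

Derivation:
Change: A[6] -9 -> -7, delta = 2
P[k] for k < 6: unchanged (A[6] not included)
P[k] for k >= 6: shift by delta = 2
  P[0] = 6 + 0 = 6
  P[1] = 15 + 0 = 15
  P[2] = 34 + 0 = 34
  P[3] = 40 + 0 = 40
  P[4] = 60 + 0 = 60
  P[5] = 68 + 0 = 68
  P[6] = 59 + 2 = 61
  P[7] = 73 + 2 = 75
  P[8] = 92 + 2 = 94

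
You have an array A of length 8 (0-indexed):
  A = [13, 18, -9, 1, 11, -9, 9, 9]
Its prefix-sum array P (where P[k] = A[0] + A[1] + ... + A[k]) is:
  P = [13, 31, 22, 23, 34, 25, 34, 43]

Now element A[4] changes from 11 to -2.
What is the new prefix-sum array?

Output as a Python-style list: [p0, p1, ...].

Answer: [13, 31, 22, 23, 21, 12, 21, 30]

Derivation:
Change: A[4] 11 -> -2, delta = -13
P[k] for k < 4: unchanged (A[4] not included)
P[k] for k >= 4: shift by delta = -13
  P[0] = 13 + 0 = 13
  P[1] = 31 + 0 = 31
  P[2] = 22 + 0 = 22
  P[3] = 23 + 0 = 23
  P[4] = 34 + -13 = 21
  P[5] = 25 + -13 = 12
  P[6] = 34 + -13 = 21
  P[7] = 43 + -13 = 30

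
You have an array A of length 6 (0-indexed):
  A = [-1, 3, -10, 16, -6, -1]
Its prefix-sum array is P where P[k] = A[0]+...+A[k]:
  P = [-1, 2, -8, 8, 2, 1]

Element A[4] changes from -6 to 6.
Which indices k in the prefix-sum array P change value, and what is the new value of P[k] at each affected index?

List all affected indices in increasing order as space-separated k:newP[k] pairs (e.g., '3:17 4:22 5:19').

P[k] = A[0] + ... + A[k]
P[k] includes A[4] iff k >= 4
Affected indices: 4, 5, ..., 5; delta = 12
  P[4]: 2 + 12 = 14
  P[5]: 1 + 12 = 13

Answer: 4:14 5:13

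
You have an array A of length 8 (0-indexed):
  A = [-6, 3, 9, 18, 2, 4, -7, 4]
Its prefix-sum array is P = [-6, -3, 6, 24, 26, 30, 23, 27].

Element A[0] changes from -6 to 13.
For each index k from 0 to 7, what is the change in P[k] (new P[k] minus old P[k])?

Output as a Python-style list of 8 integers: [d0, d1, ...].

Element change: A[0] -6 -> 13, delta = 19
For k < 0: P[k] unchanged, delta_P[k] = 0
For k >= 0: P[k] shifts by exactly 19
Delta array: [19, 19, 19, 19, 19, 19, 19, 19]

Answer: [19, 19, 19, 19, 19, 19, 19, 19]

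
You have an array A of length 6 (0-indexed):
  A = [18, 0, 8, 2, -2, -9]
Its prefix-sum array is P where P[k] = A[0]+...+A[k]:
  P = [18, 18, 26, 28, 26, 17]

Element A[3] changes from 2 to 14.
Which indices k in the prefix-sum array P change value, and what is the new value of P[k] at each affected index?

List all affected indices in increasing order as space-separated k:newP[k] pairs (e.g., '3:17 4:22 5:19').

Answer: 3:40 4:38 5:29

Derivation:
P[k] = A[0] + ... + A[k]
P[k] includes A[3] iff k >= 3
Affected indices: 3, 4, ..., 5; delta = 12
  P[3]: 28 + 12 = 40
  P[4]: 26 + 12 = 38
  P[5]: 17 + 12 = 29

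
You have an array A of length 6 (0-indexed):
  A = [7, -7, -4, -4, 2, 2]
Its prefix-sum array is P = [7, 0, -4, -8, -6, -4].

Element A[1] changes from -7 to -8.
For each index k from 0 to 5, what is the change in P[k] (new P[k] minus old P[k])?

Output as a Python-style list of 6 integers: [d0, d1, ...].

Element change: A[1] -7 -> -8, delta = -1
For k < 1: P[k] unchanged, delta_P[k] = 0
For k >= 1: P[k] shifts by exactly -1
Delta array: [0, -1, -1, -1, -1, -1]

Answer: [0, -1, -1, -1, -1, -1]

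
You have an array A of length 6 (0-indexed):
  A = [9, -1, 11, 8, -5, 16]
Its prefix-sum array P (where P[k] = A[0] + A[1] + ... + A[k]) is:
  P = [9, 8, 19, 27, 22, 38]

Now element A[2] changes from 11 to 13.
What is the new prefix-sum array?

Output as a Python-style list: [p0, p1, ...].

Change: A[2] 11 -> 13, delta = 2
P[k] for k < 2: unchanged (A[2] not included)
P[k] for k >= 2: shift by delta = 2
  P[0] = 9 + 0 = 9
  P[1] = 8 + 0 = 8
  P[2] = 19 + 2 = 21
  P[3] = 27 + 2 = 29
  P[4] = 22 + 2 = 24
  P[5] = 38 + 2 = 40

Answer: [9, 8, 21, 29, 24, 40]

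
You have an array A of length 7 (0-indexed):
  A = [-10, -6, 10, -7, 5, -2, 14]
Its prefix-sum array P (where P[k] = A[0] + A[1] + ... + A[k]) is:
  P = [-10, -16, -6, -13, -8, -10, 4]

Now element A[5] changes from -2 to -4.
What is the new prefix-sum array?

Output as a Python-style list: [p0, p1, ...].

Change: A[5] -2 -> -4, delta = -2
P[k] for k < 5: unchanged (A[5] not included)
P[k] for k >= 5: shift by delta = -2
  P[0] = -10 + 0 = -10
  P[1] = -16 + 0 = -16
  P[2] = -6 + 0 = -6
  P[3] = -13 + 0 = -13
  P[4] = -8 + 0 = -8
  P[5] = -10 + -2 = -12
  P[6] = 4 + -2 = 2

Answer: [-10, -16, -6, -13, -8, -12, 2]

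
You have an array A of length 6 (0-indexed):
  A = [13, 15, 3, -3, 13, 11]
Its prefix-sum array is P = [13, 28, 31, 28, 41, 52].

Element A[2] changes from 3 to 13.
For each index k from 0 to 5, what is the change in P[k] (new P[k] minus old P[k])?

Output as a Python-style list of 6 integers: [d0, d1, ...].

Element change: A[2] 3 -> 13, delta = 10
For k < 2: P[k] unchanged, delta_P[k] = 0
For k >= 2: P[k] shifts by exactly 10
Delta array: [0, 0, 10, 10, 10, 10]

Answer: [0, 0, 10, 10, 10, 10]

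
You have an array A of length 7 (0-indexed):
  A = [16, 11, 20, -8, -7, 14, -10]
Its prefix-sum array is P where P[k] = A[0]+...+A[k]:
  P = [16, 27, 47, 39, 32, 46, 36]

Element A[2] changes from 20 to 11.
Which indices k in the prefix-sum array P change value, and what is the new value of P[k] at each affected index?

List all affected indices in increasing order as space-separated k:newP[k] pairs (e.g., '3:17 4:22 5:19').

Answer: 2:38 3:30 4:23 5:37 6:27

Derivation:
P[k] = A[0] + ... + A[k]
P[k] includes A[2] iff k >= 2
Affected indices: 2, 3, ..., 6; delta = -9
  P[2]: 47 + -9 = 38
  P[3]: 39 + -9 = 30
  P[4]: 32 + -9 = 23
  P[5]: 46 + -9 = 37
  P[6]: 36 + -9 = 27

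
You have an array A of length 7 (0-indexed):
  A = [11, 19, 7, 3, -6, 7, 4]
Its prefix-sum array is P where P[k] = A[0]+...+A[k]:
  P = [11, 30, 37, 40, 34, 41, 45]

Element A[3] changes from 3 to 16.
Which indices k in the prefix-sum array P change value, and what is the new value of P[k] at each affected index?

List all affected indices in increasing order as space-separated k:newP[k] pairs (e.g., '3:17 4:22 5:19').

P[k] = A[0] + ... + A[k]
P[k] includes A[3] iff k >= 3
Affected indices: 3, 4, ..., 6; delta = 13
  P[3]: 40 + 13 = 53
  P[4]: 34 + 13 = 47
  P[5]: 41 + 13 = 54
  P[6]: 45 + 13 = 58

Answer: 3:53 4:47 5:54 6:58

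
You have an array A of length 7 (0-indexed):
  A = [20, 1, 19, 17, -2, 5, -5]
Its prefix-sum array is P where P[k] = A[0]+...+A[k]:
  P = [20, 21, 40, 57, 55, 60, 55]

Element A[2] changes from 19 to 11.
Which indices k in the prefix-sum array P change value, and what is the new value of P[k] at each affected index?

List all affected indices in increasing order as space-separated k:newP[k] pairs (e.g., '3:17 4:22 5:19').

Answer: 2:32 3:49 4:47 5:52 6:47

Derivation:
P[k] = A[0] + ... + A[k]
P[k] includes A[2] iff k >= 2
Affected indices: 2, 3, ..., 6; delta = -8
  P[2]: 40 + -8 = 32
  P[3]: 57 + -8 = 49
  P[4]: 55 + -8 = 47
  P[5]: 60 + -8 = 52
  P[6]: 55 + -8 = 47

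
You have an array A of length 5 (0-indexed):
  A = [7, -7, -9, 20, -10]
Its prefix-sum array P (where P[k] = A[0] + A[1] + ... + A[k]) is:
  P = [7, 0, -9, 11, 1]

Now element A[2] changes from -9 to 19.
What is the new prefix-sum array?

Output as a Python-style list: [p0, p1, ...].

Answer: [7, 0, 19, 39, 29]

Derivation:
Change: A[2] -9 -> 19, delta = 28
P[k] for k < 2: unchanged (A[2] not included)
P[k] for k >= 2: shift by delta = 28
  P[0] = 7 + 0 = 7
  P[1] = 0 + 0 = 0
  P[2] = -9 + 28 = 19
  P[3] = 11 + 28 = 39
  P[4] = 1 + 28 = 29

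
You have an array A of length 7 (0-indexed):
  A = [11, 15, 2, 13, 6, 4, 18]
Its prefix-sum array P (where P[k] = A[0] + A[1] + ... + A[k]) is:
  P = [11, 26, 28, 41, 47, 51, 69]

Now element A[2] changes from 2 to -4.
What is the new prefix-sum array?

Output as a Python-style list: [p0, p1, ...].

Change: A[2] 2 -> -4, delta = -6
P[k] for k < 2: unchanged (A[2] not included)
P[k] for k >= 2: shift by delta = -6
  P[0] = 11 + 0 = 11
  P[1] = 26 + 0 = 26
  P[2] = 28 + -6 = 22
  P[3] = 41 + -6 = 35
  P[4] = 47 + -6 = 41
  P[5] = 51 + -6 = 45
  P[6] = 69 + -6 = 63

Answer: [11, 26, 22, 35, 41, 45, 63]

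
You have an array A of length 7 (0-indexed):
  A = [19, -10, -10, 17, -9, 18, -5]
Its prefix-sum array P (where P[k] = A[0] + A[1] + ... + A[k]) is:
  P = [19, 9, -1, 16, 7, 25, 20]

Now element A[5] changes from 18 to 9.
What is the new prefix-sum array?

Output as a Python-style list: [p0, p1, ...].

Answer: [19, 9, -1, 16, 7, 16, 11]

Derivation:
Change: A[5] 18 -> 9, delta = -9
P[k] for k < 5: unchanged (A[5] not included)
P[k] for k >= 5: shift by delta = -9
  P[0] = 19 + 0 = 19
  P[1] = 9 + 0 = 9
  P[2] = -1 + 0 = -1
  P[3] = 16 + 0 = 16
  P[4] = 7 + 0 = 7
  P[5] = 25 + -9 = 16
  P[6] = 20 + -9 = 11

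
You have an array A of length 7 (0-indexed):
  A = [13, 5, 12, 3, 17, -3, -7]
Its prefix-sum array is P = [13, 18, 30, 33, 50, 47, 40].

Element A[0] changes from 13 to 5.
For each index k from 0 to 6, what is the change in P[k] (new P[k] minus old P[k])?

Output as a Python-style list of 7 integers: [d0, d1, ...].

Answer: [-8, -8, -8, -8, -8, -8, -8]

Derivation:
Element change: A[0] 13 -> 5, delta = -8
For k < 0: P[k] unchanged, delta_P[k] = 0
For k >= 0: P[k] shifts by exactly -8
Delta array: [-8, -8, -8, -8, -8, -8, -8]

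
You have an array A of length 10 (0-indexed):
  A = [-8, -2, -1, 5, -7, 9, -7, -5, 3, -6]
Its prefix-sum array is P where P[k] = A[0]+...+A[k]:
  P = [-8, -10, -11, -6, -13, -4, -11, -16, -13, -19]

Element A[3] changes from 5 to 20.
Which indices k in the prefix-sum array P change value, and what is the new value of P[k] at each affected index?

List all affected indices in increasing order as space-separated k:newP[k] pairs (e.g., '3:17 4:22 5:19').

P[k] = A[0] + ... + A[k]
P[k] includes A[3] iff k >= 3
Affected indices: 3, 4, ..., 9; delta = 15
  P[3]: -6 + 15 = 9
  P[4]: -13 + 15 = 2
  P[5]: -4 + 15 = 11
  P[6]: -11 + 15 = 4
  P[7]: -16 + 15 = -1
  P[8]: -13 + 15 = 2
  P[9]: -19 + 15 = -4

Answer: 3:9 4:2 5:11 6:4 7:-1 8:2 9:-4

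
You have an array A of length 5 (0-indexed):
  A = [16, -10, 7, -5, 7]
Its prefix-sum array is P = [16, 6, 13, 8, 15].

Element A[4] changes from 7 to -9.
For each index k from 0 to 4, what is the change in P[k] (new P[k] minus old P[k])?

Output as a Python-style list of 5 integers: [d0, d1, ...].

Element change: A[4] 7 -> -9, delta = -16
For k < 4: P[k] unchanged, delta_P[k] = 0
For k >= 4: P[k] shifts by exactly -16
Delta array: [0, 0, 0, 0, -16]

Answer: [0, 0, 0, 0, -16]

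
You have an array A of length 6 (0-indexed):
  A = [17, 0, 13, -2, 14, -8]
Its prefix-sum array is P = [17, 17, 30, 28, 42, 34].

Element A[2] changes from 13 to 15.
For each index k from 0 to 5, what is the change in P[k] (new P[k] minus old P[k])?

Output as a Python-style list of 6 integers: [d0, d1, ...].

Element change: A[2] 13 -> 15, delta = 2
For k < 2: P[k] unchanged, delta_P[k] = 0
For k >= 2: P[k] shifts by exactly 2
Delta array: [0, 0, 2, 2, 2, 2]

Answer: [0, 0, 2, 2, 2, 2]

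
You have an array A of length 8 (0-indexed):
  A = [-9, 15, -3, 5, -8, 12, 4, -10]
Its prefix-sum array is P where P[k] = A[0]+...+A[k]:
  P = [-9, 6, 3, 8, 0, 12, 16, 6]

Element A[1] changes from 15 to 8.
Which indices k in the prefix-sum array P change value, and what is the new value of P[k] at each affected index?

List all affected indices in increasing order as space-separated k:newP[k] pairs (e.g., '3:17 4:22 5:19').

Answer: 1:-1 2:-4 3:1 4:-7 5:5 6:9 7:-1

Derivation:
P[k] = A[0] + ... + A[k]
P[k] includes A[1] iff k >= 1
Affected indices: 1, 2, ..., 7; delta = -7
  P[1]: 6 + -7 = -1
  P[2]: 3 + -7 = -4
  P[3]: 8 + -7 = 1
  P[4]: 0 + -7 = -7
  P[5]: 12 + -7 = 5
  P[6]: 16 + -7 = 9
  P[7]: 6 + -7 = -1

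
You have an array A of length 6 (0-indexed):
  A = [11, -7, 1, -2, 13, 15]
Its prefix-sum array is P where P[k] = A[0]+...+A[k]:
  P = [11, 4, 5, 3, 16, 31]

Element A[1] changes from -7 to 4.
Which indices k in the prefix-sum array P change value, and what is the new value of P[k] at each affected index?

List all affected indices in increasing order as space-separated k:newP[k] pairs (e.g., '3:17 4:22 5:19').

Answer: 1:15 2:16 3:14 4:27 5:42

Derivation:
P[k] = A[0] + ... + A[k]
P[k] includes A[1] iff k >= 1
Affected indices: 1, 2, ..., 5; delta = 11
  P[1]: 4 + 11 = 15
  P[2]: 5 + 11 = 16
  P[3]: 3 + 11 = 14
  P[4]: 16 + 11 = 27
  P[5]: 31 + 11 = 42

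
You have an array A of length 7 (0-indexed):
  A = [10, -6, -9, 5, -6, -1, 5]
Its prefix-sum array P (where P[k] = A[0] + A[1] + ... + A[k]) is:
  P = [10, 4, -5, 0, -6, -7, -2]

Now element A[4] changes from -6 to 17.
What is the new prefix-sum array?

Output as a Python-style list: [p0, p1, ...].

Answer: [10, 4, -5, 0, 17, 16, 21]

Derivation:
Change: A[4] -6 -> 17, delta = 23
P[k] for k < 4: unchanged (A[4] not included)
P[k] for k >= 4: shift by delta = 23
  P[0] = 10 + 0 = 10
  P[1] = 4 + 0 = 4
  P[2] = -5 + 0 = -5
  P[3] = 0 + 0 = 0
  P[4] = -6 + 23 = 17
  P[5] = -7 + 23 = 16
  P[6] = -2 + 23 = 21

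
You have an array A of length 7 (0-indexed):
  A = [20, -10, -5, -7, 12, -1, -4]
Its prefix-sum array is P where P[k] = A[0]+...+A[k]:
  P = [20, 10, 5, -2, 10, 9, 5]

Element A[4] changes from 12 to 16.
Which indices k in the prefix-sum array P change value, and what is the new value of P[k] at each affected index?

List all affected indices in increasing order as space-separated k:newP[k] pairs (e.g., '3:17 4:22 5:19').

Answer: 4:14 5:13 6:9

Derivation:
P[k] = A[0] + ... + A[k]
P[k] includes A[4] iff k >= 4
Affected indices: 4, 5, ..., 6; delta = 4
  P[4]: 10 + 4 = 14
  P[5]: 9 + 4 = 13
  P[6]: 5 + 4 = 9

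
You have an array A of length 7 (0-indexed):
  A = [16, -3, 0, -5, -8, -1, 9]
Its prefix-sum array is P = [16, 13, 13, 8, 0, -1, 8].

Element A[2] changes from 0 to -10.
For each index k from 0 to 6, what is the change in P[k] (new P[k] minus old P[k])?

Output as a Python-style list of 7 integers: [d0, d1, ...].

Element change: A[2] 0 -> -10, delta = -10
For k < 2: P[k] unchanged, delta_P[k] = 0
For k >= 2: P[k] shifts by exactly -10
Delta array: [0, 0, -10, -10, -10, -10, -10]

Answer: [0, 0, -10, -10, -10, -10, -10]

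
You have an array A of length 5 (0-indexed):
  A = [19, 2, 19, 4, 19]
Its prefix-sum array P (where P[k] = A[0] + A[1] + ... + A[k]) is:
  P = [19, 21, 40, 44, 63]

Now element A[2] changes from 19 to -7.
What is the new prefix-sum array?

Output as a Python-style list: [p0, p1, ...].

Change: A[2] 19 -> -7, delta = -26
P[k] for k < 2: unchanged (A[2] not included)
P[k] for k >= 2: shift by delta = -26
  P[0] = 19 + 0 = 19
  P[1] = 21 + 0 = 21
  P[2] = 40 + -26 = 14
  P[3] = 44 + -26 = 18
  P[4] = 63 + -26 = 37

Answer: [19, 21, 14, 18, 37]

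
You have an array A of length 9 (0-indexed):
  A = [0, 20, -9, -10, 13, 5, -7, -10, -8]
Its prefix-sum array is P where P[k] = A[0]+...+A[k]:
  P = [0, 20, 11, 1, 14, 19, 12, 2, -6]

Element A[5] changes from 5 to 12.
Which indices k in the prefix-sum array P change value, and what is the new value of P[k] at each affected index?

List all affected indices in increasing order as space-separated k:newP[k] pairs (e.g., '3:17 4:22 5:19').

Answer: 5:26 6:19 7:9 8:1

Derivation:
P[k] = A[0] + ... + A[k]
P[k] includes A[5] iff k >= 5
Affected indices: 5, 6, ..., 8; delta = 7
  P[5]: 19 + 7 = 26
  P[6]: 12 + 7 = 19
  P[7]: 2 + 7 = 9
  P[8]: -6 + 7 = 1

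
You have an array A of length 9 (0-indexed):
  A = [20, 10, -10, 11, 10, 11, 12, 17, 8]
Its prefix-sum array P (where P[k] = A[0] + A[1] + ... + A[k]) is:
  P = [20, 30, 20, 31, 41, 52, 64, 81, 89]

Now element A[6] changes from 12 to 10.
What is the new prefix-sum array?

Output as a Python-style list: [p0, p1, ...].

Change: A[6] 12 -> 10, delta = -2
P[k] for k < 6: unchanged (A[6] not included)
P[k] for k >= 6: shift by delta = -2
  P[0] = 20 + 0 = 20
  P[1] = 30 + 0 = 30
  P[2] = 20 + 0 = 20
  P[3] = 31 + 0 = 31
  P[4] = 41 + 0 = 41
  P[5] = 52 + 0 = 52
  P[6] = 64 + -2 = 62
  P[7] = 81 + -2 = 79
  P[8] = 89 + -2 = 87

Answer: [20, 30, 20, 31, 41, 52, 62, 79, 87]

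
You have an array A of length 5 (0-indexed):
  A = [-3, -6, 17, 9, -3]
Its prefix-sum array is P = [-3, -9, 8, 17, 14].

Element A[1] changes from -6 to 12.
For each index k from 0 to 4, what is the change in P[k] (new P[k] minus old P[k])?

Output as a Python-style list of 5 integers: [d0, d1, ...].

Element change: A[1] -6 -> 12, delta = 18
For k < 1: P[k] unchanged, delta_P[k] = 0
For k >= 1: P[k] shifts by exactly 18
Delta array: [0, 18, 18, 18, 18]

Answer: [0, 18, 18, 18, 18]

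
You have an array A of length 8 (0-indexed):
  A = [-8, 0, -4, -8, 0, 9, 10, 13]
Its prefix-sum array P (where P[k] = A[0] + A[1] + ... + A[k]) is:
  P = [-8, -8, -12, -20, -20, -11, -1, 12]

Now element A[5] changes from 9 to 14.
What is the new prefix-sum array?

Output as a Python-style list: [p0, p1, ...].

Answer: [-8, -8, -12, -20, -20, -6, 4, 17]

Derivation:
Change: A[5] 9 -> 14, delta = 5
P[k] for k < 5: unchanged (A[5] not included)
P[k] for k >= 5: shift by delta = 5
  P[0] = -8 + 0 = -8
  P[1] = -8 + 0 = -8
  P[2] = -12 + 0 = -12
  P[3] = -20 + 0 = -20
  P[4] = -20 + 0 = -20
  P[5] = -11 + 5 = -6
  P[6] = -1 + 5 = 4
  P[7] = 12 + 5 = 17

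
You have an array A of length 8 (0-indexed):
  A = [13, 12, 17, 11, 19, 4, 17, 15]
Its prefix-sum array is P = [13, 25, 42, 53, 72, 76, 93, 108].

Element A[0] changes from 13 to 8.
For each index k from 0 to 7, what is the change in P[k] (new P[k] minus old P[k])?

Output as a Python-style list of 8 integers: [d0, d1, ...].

Answer: [-5, -5, -5, -5, -5, -5, -5, -5]

Derivation:
Element change: A[0] 13 -> 8, delta = -5
For k < 0: P[k] unchanged, delta_P[k] = 0
For k >= 0: P[k] shifts by exactly -5
Delta array: [-5, -5, -5, -5, -5, -5, -5, -5]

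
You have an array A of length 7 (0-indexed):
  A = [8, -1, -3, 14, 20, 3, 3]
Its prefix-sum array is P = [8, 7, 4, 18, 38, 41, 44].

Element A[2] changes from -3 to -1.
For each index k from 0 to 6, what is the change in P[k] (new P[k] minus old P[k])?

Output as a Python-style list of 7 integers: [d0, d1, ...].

Answer: [0, 0, 2, 2, 2, 2, 2]

Derivation:
Element change: A[2] -3 -> -1, delta = 2
For k < 2: P[k] unchanged, delta_P[k] = 0
For k >= 2: P[k] shifts by exactly 2
Delta array: [0, 0, 2, 2, 2, 2, 2]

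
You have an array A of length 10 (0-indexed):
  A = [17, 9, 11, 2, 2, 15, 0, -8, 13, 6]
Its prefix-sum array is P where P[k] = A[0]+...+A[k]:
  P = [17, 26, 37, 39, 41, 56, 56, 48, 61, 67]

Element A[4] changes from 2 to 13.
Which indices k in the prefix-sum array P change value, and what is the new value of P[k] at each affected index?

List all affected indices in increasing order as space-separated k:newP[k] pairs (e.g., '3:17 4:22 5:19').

Answer: 4:52 5:67 6:67 7:59 8:72 9:78

Derivation:
P[k] = A[0] + ... + A[k]
P[k] includes A[4] iff k >= 4
Affected indices: 4, 5, ..., 9; delta = 11
  P[4]: 41 + 11 = 52
  P[5]: 56 + 11 = 67
  P[6]: 56 + 11 = 67
  P[7]: 48 + 11 = 59
  P[8]: 61 + 11 = 72
  P[9]: 67 + 11 = 78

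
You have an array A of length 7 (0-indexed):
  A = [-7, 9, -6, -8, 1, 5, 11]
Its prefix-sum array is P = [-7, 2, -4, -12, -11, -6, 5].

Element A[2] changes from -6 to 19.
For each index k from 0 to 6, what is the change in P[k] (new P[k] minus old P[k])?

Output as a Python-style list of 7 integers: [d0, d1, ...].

Element change: A[2] -6 -> 19, delta = 25
For k < 2: P[k] unchanged, delta_P[k] = 0
For k >= 2: P[k] shifts by exactly 25
Delta array: [0, 0, 25, 25, 25, 25, 25]

Answer: [0, 0, 25, 25, 25, 25, 25]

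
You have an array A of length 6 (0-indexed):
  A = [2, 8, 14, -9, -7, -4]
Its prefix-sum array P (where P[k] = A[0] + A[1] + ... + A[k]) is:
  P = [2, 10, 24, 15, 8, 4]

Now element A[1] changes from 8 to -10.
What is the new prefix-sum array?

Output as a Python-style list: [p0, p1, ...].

Answer: [2, -8, 6, -3, -10, -14]

Derivation:
Change: A[1] 8 -> -10, delta = -18
P[k] for k < 1: unchanged (A[1] not included)
P[k] for k >= 1: shift by delta = -18
  P[0] = 2 + 0 = 2
  P[1] = 10 + -18 = -8
  P[2] = 24 + -18 = 6
  P[3] = 15 + -18 = -3
  P[4] = 8 + -18 = -10
  P[5] = 4 + -18 = -14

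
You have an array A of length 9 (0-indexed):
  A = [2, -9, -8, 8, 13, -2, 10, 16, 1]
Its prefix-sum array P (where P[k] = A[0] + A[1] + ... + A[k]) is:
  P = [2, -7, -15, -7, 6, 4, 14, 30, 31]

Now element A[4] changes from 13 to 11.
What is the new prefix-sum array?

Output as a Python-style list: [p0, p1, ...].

Answer: [2, -7, -15, -7, 4, 2, 12, 28, 29]

Derivation:
Change: A[4] 13 -> 11, delta = -2
P[k] for k < 4: unchanged (A[4] not included)
P[k] for k >= 4: shift by delta = -2
  P[0] = 2 + 0 = 2
  P[1] = -7 + 0 = -7
  P[2] = -15 + 0 = -15
  P[3] = -7 + 0 = -7
  P[4] = 6 + -2 = 4
  P[5] = 4 + -2 = 2
  P[6] = 14 + -2 = 12
  P[7] = 30 + -2 = 28
  P[8] = 31 + -2 = 29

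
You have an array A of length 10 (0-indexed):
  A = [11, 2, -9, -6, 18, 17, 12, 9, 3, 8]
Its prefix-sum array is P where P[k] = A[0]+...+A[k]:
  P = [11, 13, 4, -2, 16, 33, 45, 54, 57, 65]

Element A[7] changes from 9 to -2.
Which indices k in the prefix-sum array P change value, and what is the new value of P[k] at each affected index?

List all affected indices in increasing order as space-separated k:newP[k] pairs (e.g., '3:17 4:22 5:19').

Answer: 7:43 8:46 9:54

Derivation:
P[k] = A[0] + ... + A[k]
P[k] includes A[7] iff k >= 7
Affected indices: 7, 8, ..., 9; delta = -11
  P[7]: 54 + -11 = 43
  P[8]: 57 + -11 = 46
  P[9]: 65 + -11 = 54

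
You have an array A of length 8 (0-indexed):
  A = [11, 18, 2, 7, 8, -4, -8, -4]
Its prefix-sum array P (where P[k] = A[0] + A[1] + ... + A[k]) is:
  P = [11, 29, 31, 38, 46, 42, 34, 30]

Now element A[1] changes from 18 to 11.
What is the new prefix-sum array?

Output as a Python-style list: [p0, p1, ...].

Answer: [11, 22, 24, 31, 39, 35, 27, 23]

Derivation:
Change: A[1] 18 -> 11, delta = -7
P[k] for k < 1: unchanged (A[1] not included)
P[k] for k >= 1: shift by delta = -7
  P[0] = 11 + 0 = 11
  P[1] = 29 + -7 = 22
  P[2] = 31 + -7 = 24
  P[3] = 38 + -7 = 31
  P[4] = 46 + -7 = 39
  P[5] = 42 + -7 = 35
  P[6] = 34 + -7 = 27
  P[7] = 30 + -7 = 23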